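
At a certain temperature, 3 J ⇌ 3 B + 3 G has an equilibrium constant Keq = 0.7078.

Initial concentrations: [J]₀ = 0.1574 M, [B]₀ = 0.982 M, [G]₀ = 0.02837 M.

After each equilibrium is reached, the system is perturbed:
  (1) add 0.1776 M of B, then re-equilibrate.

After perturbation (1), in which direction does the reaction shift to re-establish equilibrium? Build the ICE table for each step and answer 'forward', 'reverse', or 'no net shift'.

Q₀ = 0.005545 vs Keq = 0.7078 ⇒ Q<K, forward
Step 1:
                   J          B          G
  init        0.1574      0.982    0.02837
  Δ         -0.05738    0.05738    0.05738
  eq             0.1      1.039    0.08575
  solve Keq expr → x = 0.01913; check Q = 0.7078
Then add 0.1776 M of B.
Step 2:
                   J          B          G
  init           0.1      1.217    0.08575
  Δ         0.006964  -0.006964  -0.006964
  eq           0.107       1.21    0.07879
  solve Keq expr → x = -0.002321; check Q = 0.7078

Direction: reverse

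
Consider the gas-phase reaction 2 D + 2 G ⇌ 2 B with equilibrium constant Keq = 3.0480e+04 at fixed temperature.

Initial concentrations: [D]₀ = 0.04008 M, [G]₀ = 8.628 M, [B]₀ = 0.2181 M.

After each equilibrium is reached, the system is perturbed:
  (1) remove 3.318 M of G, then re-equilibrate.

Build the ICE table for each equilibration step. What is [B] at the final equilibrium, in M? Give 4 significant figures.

Q₀ = 0.3978 vs Keq = 3.0480e+04 ⇒ Q<K, forward
Step 1:
                    D           G           B
  I           0.04008       8.628      0.2181
  C          -0.03991    -0.03991     0.03991
  E        1.7208e-04       8.588       0.258
  solve Keq expr → x = 0.01995; check Q = 3.0480e+04
Then remove 3.318 M of G.
Step 2:
                    D           G           B
  I        1.7208e-04        5.27       0.258
  C        1.0822e-04  1.0822e-04 -1.0822e-04
  E        2.8030e-04        5.27      0.2579
  solve Keq expr → x = -5.4108e-05; check Q = 3.0480e+04

[B]_eq = 0.2579 M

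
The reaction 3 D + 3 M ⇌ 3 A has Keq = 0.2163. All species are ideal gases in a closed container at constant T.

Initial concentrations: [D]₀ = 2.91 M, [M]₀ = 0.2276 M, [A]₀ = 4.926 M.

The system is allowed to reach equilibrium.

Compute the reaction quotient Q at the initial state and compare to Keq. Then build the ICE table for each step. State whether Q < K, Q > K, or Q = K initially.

Q₀ = 411.4; Q > K (proceeds reverse)

Q₀ = 411.4 vs Keq = 0.2163 ⇒ Q>K, reverse
Step 1:
                  D         M         A
  I            2.91    0.2276     4.926
  C           1.247     1.247    -1.247
  E           4.157     1.474     3.679
  solve Keq expr → x = -0.4156; check Q = 0.2163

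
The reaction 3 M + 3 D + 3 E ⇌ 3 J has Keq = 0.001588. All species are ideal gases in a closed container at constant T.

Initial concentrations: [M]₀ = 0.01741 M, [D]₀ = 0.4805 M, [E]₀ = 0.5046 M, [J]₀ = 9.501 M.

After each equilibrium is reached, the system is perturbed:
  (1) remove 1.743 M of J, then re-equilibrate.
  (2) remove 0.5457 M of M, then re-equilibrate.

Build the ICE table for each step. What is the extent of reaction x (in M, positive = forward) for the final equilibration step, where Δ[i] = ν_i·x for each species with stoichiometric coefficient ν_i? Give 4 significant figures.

Q₀ = 1.1402e+10 vs Keq = 0.001588 ⇒ Q>K, reverse
Step 1:
                   M          D          E          J
  I          0.01741     0.4805     0.5046      9.501
  C             3.41       3.41       3.41      -3.41
  E            3.428      3.891      3.915      6.091
  solve Keq expr → x = -1.137; check Q = 0.001588
Then remove 1.743 M of J.
Step 2:
                   M          D          E          J
  I            3.428      3.891      3.915      4.348
  C          -0.3172    -0.3172    -0.3172     0.3172
  E             3.11      3.573      3.598      4.665
  solve Keq expr → x = 0.1057; check Q = 0.001588
Then remove 0.5457 M of M.
Step 3:
                   M          D          E          J
  I            2.565      3.573      3.598      4.665
  C           0.1691     0.1691     0.1691    -0.1691
  E            2.734      3.743      3.767      4.496
  solve Keq expr → x = -0.05636; check Q = 0.001588

x = -0.05636 M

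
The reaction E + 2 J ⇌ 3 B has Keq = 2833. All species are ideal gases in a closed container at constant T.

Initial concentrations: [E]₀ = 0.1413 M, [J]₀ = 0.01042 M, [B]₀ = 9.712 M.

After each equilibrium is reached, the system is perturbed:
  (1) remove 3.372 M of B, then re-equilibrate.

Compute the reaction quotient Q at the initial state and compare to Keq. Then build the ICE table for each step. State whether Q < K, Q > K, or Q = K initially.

Q₀ = 5.9710e+07 vs Keq = 2833 ⇒ Q>K, reverse
Step 1:
                   E          J          B
  Initial     0.1413    0.01042      9.712
  Change      0.3412     0.6823     -1.023
  Equil       0.4825     0.6927      8.689
  solve Keq expr → x = -0.3412; check Q = 2833
Then remove 3.372 M of B.
Step 2:
                   E          J          B
  Initial     0.4825     0.6927      5.317
  Change     -0.1305    -0.2609     0.3914
  Equil        0.352     0.4318      5.708
  solve Keq expr → x = 0.1305; check Q = 2833

Q₀ = 5.9710e+07; Q > K (proceeds reverse)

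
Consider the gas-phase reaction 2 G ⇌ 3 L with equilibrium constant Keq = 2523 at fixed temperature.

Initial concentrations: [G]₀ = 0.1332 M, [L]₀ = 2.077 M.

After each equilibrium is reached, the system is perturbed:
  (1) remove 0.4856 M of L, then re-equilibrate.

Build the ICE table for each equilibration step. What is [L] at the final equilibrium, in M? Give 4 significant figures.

[L]_eq = 1.724 M

Q₀ = 505 vs Keq = 2523 ⇒ Q<K, forward
Step 1:
                   G          L
  I           0.1332      2.077
  C         -0.06909     0.1036
  E          0.06411      2.181
  solve Keq expr → x = 0.03455; check Q = 2523
Then remove 0.4856 M of L.
Step 2:
                   G          L
  I          0.06411      1.695
  C         -0.01906    0.02859
  E          0.04505      1.724
  solve Keq expr → x = 0.009529; check Q = 2523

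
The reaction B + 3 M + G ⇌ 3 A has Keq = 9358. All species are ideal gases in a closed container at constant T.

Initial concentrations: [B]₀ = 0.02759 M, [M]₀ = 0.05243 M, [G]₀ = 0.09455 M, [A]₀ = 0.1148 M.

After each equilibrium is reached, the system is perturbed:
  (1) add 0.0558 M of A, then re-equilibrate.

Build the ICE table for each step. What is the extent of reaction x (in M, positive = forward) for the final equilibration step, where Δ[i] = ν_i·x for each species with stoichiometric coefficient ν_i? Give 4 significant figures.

x = -0.004013 M

Q₀ = 4024 vs Keq = 9358 ⇒ Q<K, forward
Step 1:
                  B         M         G         A
  init      0.02759   0.05243   0.09455    0.1148
  Δ       -0.002712 -0.008136 -0.002712  0.008136
  eq        0.02488   0.04429   0.09184    0.1229
  solve Keq expr → x = 0.002712; check Q = 9358
Then add 0.0558 M of A.
Step 2:
                  B         M         G         A
  init      0.02488   0.04429   0.09184    0.1787
  Δ        0.004013   0.01204  0.004013  -0.01204
  eq        0.02889   0.05633   0.09585    0.1667
  solve Keq expr → x = -0.004013; check Q = 9358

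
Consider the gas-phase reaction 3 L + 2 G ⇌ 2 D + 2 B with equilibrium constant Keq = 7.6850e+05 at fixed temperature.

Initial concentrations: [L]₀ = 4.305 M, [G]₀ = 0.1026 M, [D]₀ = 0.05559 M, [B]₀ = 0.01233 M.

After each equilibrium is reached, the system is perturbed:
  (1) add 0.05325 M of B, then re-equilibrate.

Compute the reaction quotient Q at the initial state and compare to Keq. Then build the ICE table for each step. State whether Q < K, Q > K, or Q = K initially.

Q₀ = 5.5938e-07 vs Keq = 7.6850e+05 ⇒ Q<K, forward
Step 1:
                   L          G          D          B
  I            4.305     0.1026    0.05559    0.01233
  C          -0.1539    -0.1026     0.1026     0.1026
  E            4.151 2.4520e-06     0.1582     0.1149
  solve Keq expr → x = 0.0513; check Q = 7.6850e+05
Then add 0.05325 M of B.
Step 2:
                   L          G          D          B
  I            4.151 2.4520e-06     0.1582     0.1682
  C       1.7041e-06 1.1361e-06 -1.1361e-06 -1.1361e-06
  E            4.151 3.5881e-06     0.1582     0.1682
  solve Keq expr → x = -5.6803e-07; check Q = 7.6850e+05

Q₀ = 5.5938e-07; Q < K (proceeds forward)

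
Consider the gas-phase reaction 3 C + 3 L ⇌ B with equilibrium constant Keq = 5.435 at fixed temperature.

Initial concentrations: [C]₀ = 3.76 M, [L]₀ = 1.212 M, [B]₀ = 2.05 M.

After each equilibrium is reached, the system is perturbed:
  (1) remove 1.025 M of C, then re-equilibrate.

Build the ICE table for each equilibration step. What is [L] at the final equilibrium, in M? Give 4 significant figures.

[L]_eq = 0.3931 M

Q₀ = 0.02166 vs Keq = 5.435 ⇒ Q<K, forward
Step 1:
                   C          L          B
  init          3.76      1.212       2.05
  Δ           -0.943     -0.943     0.3143
  eq           2.817      0.269      2.364
  solve Keq expr → x = 0.3143; check Q = 5.435
Then remove 1.025 M of C.
Step 2:
                   C          L          B
  init         1.792      0.269      2.364
  Δ           0.1241     0.1241   -0.04138
  eq           1.916     0.3931      2.323
  solve Keq expr → x = -0.04138; check Q = 5.435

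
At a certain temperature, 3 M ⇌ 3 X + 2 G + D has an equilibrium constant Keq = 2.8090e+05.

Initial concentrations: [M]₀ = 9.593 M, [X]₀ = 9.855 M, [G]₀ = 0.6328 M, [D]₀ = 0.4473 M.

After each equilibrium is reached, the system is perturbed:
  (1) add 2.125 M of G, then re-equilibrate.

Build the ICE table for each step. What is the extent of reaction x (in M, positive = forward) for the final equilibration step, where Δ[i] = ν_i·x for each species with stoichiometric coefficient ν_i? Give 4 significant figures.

x = -0.08058 M

Q₀ = 0.1942 vs Keq = 2.8090e+05 ⇒ Q<K, forward
Step 1:
                  M         X         G         D
  Initial     9.593     9.855    0.6328    0.4473
  Change     -8.232     8.232     5.488     2.744
  Equil       1.361     18.09     6.121     3.191
  solve Keq expr → x = 2.744; check Q = 2.8090e+05
Then add 2.125 M of G.
Step 2:
                  M         X         G         D
  Initial     1.361     18.09     8.246     3.191
  Change     0.2417   -0.2417   -0.1612  -0.08058
  Equil       1.602     17.85     8.085     3.111
  solve Keq expr → x = -0.08058; check Q = 2.8090e+05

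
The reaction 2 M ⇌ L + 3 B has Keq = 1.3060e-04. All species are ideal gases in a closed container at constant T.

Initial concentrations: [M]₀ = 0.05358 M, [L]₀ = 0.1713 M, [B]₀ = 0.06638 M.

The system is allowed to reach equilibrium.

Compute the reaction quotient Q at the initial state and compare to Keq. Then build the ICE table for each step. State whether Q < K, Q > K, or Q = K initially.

Q₀ = 0.01745 vs Keq = 1.3060e-04 ⇒ Q>K, reverse
Step 1:
                   M          L          B
  Initial    0.05358     0.1713    0.06638
  Change     0.03203   -0.01601   -0.04804
  Equil      0.08561     0.1553    0.01834
  solve Keq expr → x = -0.01601; check Q = 1.3060e-04

Q₀ = 0.01745; Q > K (proceeds reverse)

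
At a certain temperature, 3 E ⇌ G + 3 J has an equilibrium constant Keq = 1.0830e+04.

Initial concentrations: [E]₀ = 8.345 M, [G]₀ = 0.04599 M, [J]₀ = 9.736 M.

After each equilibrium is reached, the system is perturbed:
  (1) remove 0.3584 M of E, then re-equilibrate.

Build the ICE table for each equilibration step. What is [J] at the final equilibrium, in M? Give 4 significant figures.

[J]_eq = 16.71 M

Q₀ = 0.07303 vs Keq = 1.0830e+04 ⇒ Q<K, forward
Step 1:
                  E         G         J
  Initial     8.345   0.04599     9.736
  Change     -7.303     2.434     7.303
  Equil       1.042      2.48     17.04
  solve Keq expr → x = 2.434; check Q = 1.0830e+04
Then remove 0.3584 M of E.
Step 2:
                  E         G         J
  Initial     0.684      2.48     17.04
  Change     0.3236   -0.1079   -0.3236
  Equil       1.008     2.372     16.71
  solve Keq expr → x = -0.1079; check Q = 1.0830e+04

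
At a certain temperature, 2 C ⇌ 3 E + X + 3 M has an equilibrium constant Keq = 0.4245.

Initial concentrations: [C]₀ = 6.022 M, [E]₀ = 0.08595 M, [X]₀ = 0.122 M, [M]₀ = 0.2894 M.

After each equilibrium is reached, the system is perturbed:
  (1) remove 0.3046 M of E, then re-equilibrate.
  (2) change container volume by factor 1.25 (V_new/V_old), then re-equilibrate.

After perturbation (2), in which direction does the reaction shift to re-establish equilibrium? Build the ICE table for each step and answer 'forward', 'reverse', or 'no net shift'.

Direction: forward

Q₀ = 5.1774e-08 vs Keq = 0.4245 ⇒ Q<K, forward
Step 1:
                    C           E           X           M
  I             6.022     0.08595       0.122      0.2894
  C           -0.9575       1.436      0.4787       1.436
  E             5.065       1.522      0.6007       1.726
  solve Keq expr → x = 0.4787; check Q = 0.4245
Then remove 0.3046 M of E.
Step 2:
                    C           E           X           M
  I             5.065       1.218      0.6007       1.726
  C          -0.09294      0.1394     0.04647      0.1394
  E             4.972       1.357      0.6472       1.865
  solve Keq expr → x = 0.04647; check Q = 0.4245
Then change container volume by factor 1.25 (V_new/V_old).
Step 3:
                    C           E           X           M
  I             3.977       1.086      0.5178       1.492
  C           -0.1389      0.2083     0.06944      0.2083
  E             3.838       1.294      0.5872         1.7
  solve Keq expr → x = 0.06944; check Q = 0.4245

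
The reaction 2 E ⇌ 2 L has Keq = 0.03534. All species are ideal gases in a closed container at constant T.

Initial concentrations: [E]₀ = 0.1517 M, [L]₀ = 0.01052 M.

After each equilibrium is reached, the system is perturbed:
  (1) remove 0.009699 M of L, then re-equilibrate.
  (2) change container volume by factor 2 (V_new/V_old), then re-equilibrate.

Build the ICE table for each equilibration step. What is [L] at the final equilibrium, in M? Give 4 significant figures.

[L]_eq = 0.01207 M

Q₀ = 0.004809 vs Keq = 0.03534 ⇒ Q<K, forward
Step 1:
                    E           L
  init         0.1517     0.01052
  Δ          -0.01515     0.01515
  eq           0.1366     0.02567
  solve Keq expr → x = 0.007575; check Q = 0.03534
Then remove 0.009699 M of L.
Step 2:
                    E           L
  init         0.1366     0.01597
  Δ         -0.008164    0.008164
  eq           0.1284     0.02414
  solve Keq expr → x = 0.004082; check Q = 0.03534
Then change container volume by factor 2 (V_new/V_old).
Step 3:
                    E           L
  init        0.06419     0.01207
  Δ                 0           0
  eq          0.06419     0.01207
  solve Keq expr → x = 0; check Q = 0.03534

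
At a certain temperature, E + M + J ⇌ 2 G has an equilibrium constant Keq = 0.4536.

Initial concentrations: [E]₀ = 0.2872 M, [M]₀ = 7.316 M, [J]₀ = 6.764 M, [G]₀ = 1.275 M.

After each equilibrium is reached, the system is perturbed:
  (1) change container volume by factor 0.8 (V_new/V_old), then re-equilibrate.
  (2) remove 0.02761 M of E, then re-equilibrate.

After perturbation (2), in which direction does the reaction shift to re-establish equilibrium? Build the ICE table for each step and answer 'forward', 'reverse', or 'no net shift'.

Q₀ = 0.1144 vs Keq = 0.4536 ⇒ Q<K, forward
Step 1:
                   E          M          J          G
  I           0.2872      7.316      6.764      1.275
  C          -0.1664    -0.1664    -0.1664     0.3328
  E           0.1208       7.15      6.598      1.608
  solve Keq expr → x = 0.1664; check Q = 0.4536
Then change container volume by factor 0.8 (V_new/V_old).
Step 2:
                   E          M          J          G
  I            0.151      8.937      8.247       2.01
  C         -0.02373   -0.02373   -0.02373    0.04745
  E           0.1273      8.913      8.223      2.057
  solve Keq expr → x = 0.02373; check Q = 0.4536
Then remove 0.02761 M of E.
Step 3:
                   E          M          J          G
  I          0.09968      8.913      8.223      2.057
  C          0.02168    0.02168    0.02168   -0.04337
  E           0.1214      8.935      8.245      2.014
  solve Keq expr → x = -0.02168; check Q = 0.4536

Direction: reverse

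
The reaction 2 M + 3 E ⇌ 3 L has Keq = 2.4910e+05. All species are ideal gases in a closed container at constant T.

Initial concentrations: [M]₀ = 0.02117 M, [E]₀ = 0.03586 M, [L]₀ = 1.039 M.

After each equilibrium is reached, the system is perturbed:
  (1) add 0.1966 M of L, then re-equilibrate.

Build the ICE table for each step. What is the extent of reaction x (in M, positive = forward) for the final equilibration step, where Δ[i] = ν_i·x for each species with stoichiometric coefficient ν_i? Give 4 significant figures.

x = -0.003549 M

Q₀ = 5.4272e+07 vs Keq = 2.4910e+05 ⇒ Q>K, reverse
Step 1:
                    M           E           L
  I           0.02117     0.03586       1.039
  C            0.0416     0.06241    -0.06241
  E           0.06277     0.09827      0.9766
  solve Keq expr → x = -0.0208; check Q = 2.4910e+05
Then add 0.1966 M of L.
Step 2:
                    M           E           L
  I           0.06277     0.09827       1.173
  C          0.007098     0.01065    -0.01065
  E           0.06987      0.1089       1.163
  solve Keq expr → x = -0.003549; check Q = 2.4910e+05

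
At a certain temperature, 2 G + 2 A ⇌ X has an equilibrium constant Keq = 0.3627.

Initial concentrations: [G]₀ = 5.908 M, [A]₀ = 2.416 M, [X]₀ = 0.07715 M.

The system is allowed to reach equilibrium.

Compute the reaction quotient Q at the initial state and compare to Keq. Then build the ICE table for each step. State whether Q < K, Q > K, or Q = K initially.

Q₀ = 3.7867e-04 vs Keq = 0.3627 ⇒ Q<K, forward
Step 1:
                   G          A          X
  I            5.908      2.416    0.07715
  C           -1.979     -1.979     0.9897
  E            3.929     0.4366      1.067
  solve Keq expr → x = 0.9897; check Q = 0.3627

Q₀ = 3.7867e-04; Q < K (proceeds forward)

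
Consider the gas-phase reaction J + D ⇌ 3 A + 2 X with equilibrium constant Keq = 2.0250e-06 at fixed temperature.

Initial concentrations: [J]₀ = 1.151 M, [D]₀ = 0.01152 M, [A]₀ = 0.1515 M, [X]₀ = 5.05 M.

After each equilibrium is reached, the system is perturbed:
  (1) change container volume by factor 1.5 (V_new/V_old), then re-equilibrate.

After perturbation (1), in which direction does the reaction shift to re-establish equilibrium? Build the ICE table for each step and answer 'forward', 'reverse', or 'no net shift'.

Q₀ = 6.688 vs Keq = 2.0250e-06 ⇒ Q>K, reverse
Step 1:
                  J         D         A         X
  init        1.151   0.01152    0.1515      5.05
  Δ         0.04989   0.04989   -0.1497  -0.09978
  eq          1.201   0.06141  0.001827      4.95
  solve Keq expr → x = -0.04989; check Q = 2.0250e-06
Then change container volume by factor 1.5 (V_new/V_old).
Step 2:
                  J         D         A         X
  init       0.8006   0.04094  0.001218       3.3
  Δ       -2.0185e-04 -2.0185e-04 6.0556e-04 4.0370e-04
  eq         0.8004   0.04074  0.001823     3.301
  solve Keq expr → x = 2.0185e-04; check Q = 2.0250e-06

Direction: forward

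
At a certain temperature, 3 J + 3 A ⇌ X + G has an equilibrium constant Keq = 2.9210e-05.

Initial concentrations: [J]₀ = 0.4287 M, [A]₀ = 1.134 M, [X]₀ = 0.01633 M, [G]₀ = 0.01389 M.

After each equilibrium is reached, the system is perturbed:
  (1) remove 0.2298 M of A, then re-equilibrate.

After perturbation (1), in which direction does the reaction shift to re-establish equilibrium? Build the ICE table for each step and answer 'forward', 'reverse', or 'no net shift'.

Direction: reverse

Q₀ = 0.001974 vs Keq = 2.9210e-05 ⇒ Q>K, reverse
Step 1:
                    J           A           X           G
  init         0.4287       1.134     0.01633     0.01389
  Δ           0.03782     0.03782    -0.01261    -0.01261
  eq           0.4665       1.172    0.003722    0.001282
  solve Keq expr → x = -0.01261; check Q = 2.9210e-05
Then remove 0.2298 M of A.
Step 2:
                    J           A           X           G
  init         0.4665       0.942    0.003722    0.001282
  Δ          0.001504    0.001504 -5.0121e-04 -5.0121e-04
  eq            0.468      0.9435    0.003221  7.8095e-04
  solve Keq expr → x = -5.0121e-04; check Q = 2.9210e-05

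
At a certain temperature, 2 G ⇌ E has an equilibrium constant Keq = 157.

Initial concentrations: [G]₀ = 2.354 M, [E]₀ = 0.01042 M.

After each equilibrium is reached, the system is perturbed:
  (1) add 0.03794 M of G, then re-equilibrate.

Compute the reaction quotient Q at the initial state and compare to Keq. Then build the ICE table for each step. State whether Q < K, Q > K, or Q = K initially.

Q₀ = 0.00188 vs Keq = 157 ⇒ Q<K, forward
Step 1:
                    G           E
  init          2.354     0.01042
  Δ            -2.269       1.134
  eq          0.08539       1.145
  solve Keq expr → x = 1.134; check Q = 157
Then add 0.03794 M of G.
Step 2:
                    G           E
  init         0.1233       1.145
  Δ          -0.03725     0.01862
  eq          0.08608       1.163
  solve Keq expr → x = 0.01862; check Q = 157

Q₀ = 0.00188; Q < K (proceeds forward)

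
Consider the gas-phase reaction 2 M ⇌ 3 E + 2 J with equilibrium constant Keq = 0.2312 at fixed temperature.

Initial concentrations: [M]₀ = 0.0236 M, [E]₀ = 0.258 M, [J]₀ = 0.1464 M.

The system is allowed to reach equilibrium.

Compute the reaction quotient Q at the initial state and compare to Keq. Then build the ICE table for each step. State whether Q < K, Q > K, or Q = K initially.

Q₀ = 0.6609; Q > K (proceeds reverse)

Q₀ = 0.6609 vs Keq = 0.2312 ⇒ Q>K, reverse
Step 1:
                   M          E          J
  Initial     0.0236      0.258     0.1464
  Change     0.01024   -0.01537   -0.01024
  Equil      0.03384     0.2426     0.1362
  solve Keq expr → x = -0.005122; check Q = 0.2312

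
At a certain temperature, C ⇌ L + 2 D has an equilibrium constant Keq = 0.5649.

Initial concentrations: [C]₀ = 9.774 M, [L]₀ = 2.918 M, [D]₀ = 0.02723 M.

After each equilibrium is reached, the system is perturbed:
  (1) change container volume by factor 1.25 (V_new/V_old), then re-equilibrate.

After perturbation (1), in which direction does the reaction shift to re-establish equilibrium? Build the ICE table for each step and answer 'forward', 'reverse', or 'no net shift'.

Direction: forward

Q₀ = 2.2136e-04 vs Keq = 0.5649 ⇒ Q<K, forward
Step 1:
                    C           L           D
  I             9.774       2.918     0.02723
  C            -0.594       0.594       1.188
  E              9.18       3.512       1.215
  solve Keq expr → x = 0.594; check Q = 0.5649
Then change container volume by factor 1.25 (V_new/V_old).
Step 2:
                    C           L           D
  I             7.344        2.81      0.9721
  C            -0.106       0.106      0.2121
  E             7.238       2.916       1.184
  solve Keq expr → x = 0.106; check Q = 0.5649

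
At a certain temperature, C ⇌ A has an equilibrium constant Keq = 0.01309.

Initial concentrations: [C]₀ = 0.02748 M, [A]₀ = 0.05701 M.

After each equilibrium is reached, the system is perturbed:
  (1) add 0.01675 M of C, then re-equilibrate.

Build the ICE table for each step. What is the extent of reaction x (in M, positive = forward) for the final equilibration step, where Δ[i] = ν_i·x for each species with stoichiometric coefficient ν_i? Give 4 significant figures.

x = 2.1642e-04 M

Q₀ = 2.075 vs Keq = 0.01309 ⇒ Q>K, reverse
Step 1:
                    C           A
  I           0.02748     0.05701
  C           0.05592    -0.05592
  E            0.0834    0.001092
  solve Keq expr → x = -0.05592; check Q = 0.01309
Then add 0.01675 M of C.
Step 2:
                    C           A
  I            0.1001    0.001092
  C       -2.1642e-04  2.1642e-04
  E           0.09993    0.001308
  solve Keq expr → x = 2.1642e-04; check Q = 0.01309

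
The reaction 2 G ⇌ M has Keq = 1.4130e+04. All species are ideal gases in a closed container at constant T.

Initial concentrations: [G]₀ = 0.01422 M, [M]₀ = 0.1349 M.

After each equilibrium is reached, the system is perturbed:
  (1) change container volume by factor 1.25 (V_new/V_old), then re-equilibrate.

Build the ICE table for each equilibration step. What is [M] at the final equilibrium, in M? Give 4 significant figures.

[M]_eq = 0.1122 M

Q₀ = 667.1 vs Keq = 1.4130e+04 ⇒ Q<K, forward
Step 1:
                  G         M
  Initial   0.01422    0.1349
  Change   -0.01107  0.005534
  Equil    0.003153    0.1404
  solve Keq expr → x = 0.005534; check Q = 1.4130e+04
Then change container volume by factor 1.25 (V_new/V_old).
Step 2:
                  G         M
  Initial  0.002522    0.1123
  Change  2.9583e-04 -1.4792e-04
  Equil    0.002818    0.1122
  solve Keq expr → x = -1.4792e-04; check Q = 1.4130e+04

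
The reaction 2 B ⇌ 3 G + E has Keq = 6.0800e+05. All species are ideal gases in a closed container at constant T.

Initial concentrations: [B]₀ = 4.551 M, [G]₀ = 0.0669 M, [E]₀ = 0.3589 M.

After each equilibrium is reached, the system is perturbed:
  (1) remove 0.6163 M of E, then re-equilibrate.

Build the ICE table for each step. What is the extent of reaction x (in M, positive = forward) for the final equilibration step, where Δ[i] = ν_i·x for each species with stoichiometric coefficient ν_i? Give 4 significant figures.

Q₀ = 5.1885e-06 vs Keq = 6.0800e+05 ⇒ Q<K, forward
Step 1:
                  B         G         E
  Initial     4.551    0.0669    0.3589
  Change     -4.514     6.771     2.257
  Equil     0.03709     6.838     2.616
  solve Keq expr → x = 2.257; check Q = 6.0800e+05
Then remove 0.6163 M of E.
Step 2:
                  B         G         E
  Initial   0.03709     6.838         2
  Change  -0.004594  0.006891  0.002297
  Equil     0.03249     6.845     2.002
  solve Keq expr → x = 0.002297; check Q = 6.0800e+05

x = 0.002297 M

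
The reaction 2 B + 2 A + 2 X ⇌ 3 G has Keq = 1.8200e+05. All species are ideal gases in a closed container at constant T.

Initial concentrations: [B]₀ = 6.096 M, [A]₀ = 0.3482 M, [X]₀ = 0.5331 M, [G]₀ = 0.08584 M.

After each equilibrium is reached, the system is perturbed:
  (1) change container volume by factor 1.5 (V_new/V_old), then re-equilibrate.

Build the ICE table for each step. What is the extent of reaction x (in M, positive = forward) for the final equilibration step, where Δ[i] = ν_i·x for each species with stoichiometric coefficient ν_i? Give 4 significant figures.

Q₀ = 4.9397e-04 vs Keq = 1.8200e+05 ⇒ Q<K, forward
Step 1:
                    B           A           X           G
  I             6.096      0.3482      0.5331     0.08584
  C           -0.3472     -0.3472     -0.3472      0.5207
  E             5.749    0.001036      0.1859      0.6066
  solve Keq expr → x = 0.1736; check Q = 1.8200e+05
Then change container volume by factor 1.5 (V_new/V_old).
Step 2:
                    B           A           X           G
  I             3.833  6.9067e-04       0.124      0.4044
  C        5.6820e-04  5.6820e-04  5.6820e-04 -8.5230e-04
  E             3.833    0.001259      0.1245      0.4035
  solve Keq expr → x = -2.8410e-04; check Q = 1.8200e+05

x = -2.8410e-04 M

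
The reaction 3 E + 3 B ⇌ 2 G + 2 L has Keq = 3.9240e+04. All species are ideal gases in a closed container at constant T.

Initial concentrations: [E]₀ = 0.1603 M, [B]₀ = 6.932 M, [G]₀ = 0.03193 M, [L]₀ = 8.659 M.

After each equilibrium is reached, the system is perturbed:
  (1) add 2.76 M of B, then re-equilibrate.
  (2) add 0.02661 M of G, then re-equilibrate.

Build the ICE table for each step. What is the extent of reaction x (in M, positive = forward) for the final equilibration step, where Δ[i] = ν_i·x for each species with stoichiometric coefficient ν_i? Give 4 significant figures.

Q₀ = 0.05571 vs Keq = 3.9240e+04 ⇒ Q<K, forward
Step 1:
                   E          B          G          L
  init        0.1603      6.932    0.03193      8.659
  Δ          -0.1554    -0.1554     0.1036     0.1036
  eq         0.00487      6.777     0.1355      8.763
  solve Keq expr → x = 0.05181; check Q = 3.9240e+04
Then add 2.76 M of B.
Step 2:
                   E          B          G          L
  init       0.00487      9.537     0.1355      8.763
  Δ        -0.001393  -0.001393 9.2868e-04 9.2868e-04
  eq        0.003477      9.535     0.1365      8.764
  solve Keq expr → x = 4.6434e-04; check Q = 3.9240e+04
Then add 0.02661 M of G.
Step 3:
                   E          B          G          L
  init      0.003477      9.535     0.1631      8.764
  Δ       4.3357e-04 4.3357e-04 -2.8905e-04 -2.8905e-04
  eq        0.003911      9.536     0.1628      8.763
  solve Keq expr → x = -1.4452e-04; check Q = 3.9240e+04

x = -1.4452e-04 M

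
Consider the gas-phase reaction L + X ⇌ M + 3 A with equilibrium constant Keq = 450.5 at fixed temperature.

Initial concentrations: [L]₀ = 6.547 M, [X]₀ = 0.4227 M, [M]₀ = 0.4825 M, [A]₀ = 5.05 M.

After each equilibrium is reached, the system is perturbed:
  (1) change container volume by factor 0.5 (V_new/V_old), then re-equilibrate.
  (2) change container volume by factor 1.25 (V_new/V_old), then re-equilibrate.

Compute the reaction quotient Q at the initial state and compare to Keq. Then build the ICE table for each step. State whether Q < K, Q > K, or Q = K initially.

Q₀ = 22.45; Q < K (proceeds forward)

Q₀ = 22.45 vs Keq = 450.5 ⇒ Q<K, forward
Step 1:
                    L           X           M           A
  Initial       6.547      0.4227      0.4825        5.05
  Change      -0.3542     -0.3542      0.3542       1.063
  Equil         6.193      0.0685      0.8367       6.113
  solve Keq expr → x = 0.3542; check Q = 450.5
Then change container volume by factor 0.5 (V_new/V_old).
Step 2:
                    L           X           M           A
  Initial       12.39       0.137       1.673       12.23
  Change       0.2443      0.2443     -0.2443     -0.7328
  Equil         12.63      0.3813       1.429       11.49
  solve Keq expr → x = -0.2443; check Q = 450.5
Then change container volume by factor 1.25 (V_new/V_old).
Step 3:
                    L           X           M           A
  Initial        10.1       0.305       1.143       9.194
  Change     -0.07828    -0.07828     0.07828      0.2349
  Equil         10.03      0.2267       1.222       9.429
  solve Keq expr → x = 0.07828; check Q = 450.5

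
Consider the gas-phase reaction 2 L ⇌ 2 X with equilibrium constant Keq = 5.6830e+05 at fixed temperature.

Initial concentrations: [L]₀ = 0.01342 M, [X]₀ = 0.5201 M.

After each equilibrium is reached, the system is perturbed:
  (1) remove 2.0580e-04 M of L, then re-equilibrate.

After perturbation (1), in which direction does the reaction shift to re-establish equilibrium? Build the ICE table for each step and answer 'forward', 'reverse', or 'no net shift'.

Q₀ = 1502 vs Keq = 5.6830e+05 ⇒ Q<K, forward
Step 1:
                  L         X
  I         0.01342    0.5201
  C        -0.01271   0.01271
  E       7.0678e-04    0.5328
  solve Keq expr → x = 0.006357; check Q = 5.6830e+05
Then remove 2.0580e-04 M of L.
Step 2:
                  L         X
  I       5.0098e-04    0.5328
  C       2.0553e-04 -2.0553e-04
  E       7.0651e-04    0.5326
  solve Keq expr → x = -1.0276e-04; check Q = 5.6830e+05

Direction: reverse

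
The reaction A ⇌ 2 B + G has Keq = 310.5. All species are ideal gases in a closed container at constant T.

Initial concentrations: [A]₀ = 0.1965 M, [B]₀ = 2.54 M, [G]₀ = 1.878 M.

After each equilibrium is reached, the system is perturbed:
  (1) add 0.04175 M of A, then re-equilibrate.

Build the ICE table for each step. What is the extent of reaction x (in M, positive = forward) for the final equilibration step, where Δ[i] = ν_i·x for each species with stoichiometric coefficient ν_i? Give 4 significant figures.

x = 0.03789 M

Q₀ = 61.66 vs Keq = 310.5 ⇒ Q<K, forward
Step 1:
                  A         B         G
  Initial    0.1965      2.54     1.878
  Change    -0.1444    0.2888    0.1444
  Equil     0.05212     2.829     2.022
  solve Keq expr → x = 0.1444; check Q = 310.5
Then add 0.04175 M of A.
Step 2:
                  A         B         G
  Initial   0.09387     2.829     2.022
  Change   -0.03789   0.07578   0.03789
  Equil     0.05598     2.905      2.06
  solve Keq expr → x = 0.03789; check Q = 310.5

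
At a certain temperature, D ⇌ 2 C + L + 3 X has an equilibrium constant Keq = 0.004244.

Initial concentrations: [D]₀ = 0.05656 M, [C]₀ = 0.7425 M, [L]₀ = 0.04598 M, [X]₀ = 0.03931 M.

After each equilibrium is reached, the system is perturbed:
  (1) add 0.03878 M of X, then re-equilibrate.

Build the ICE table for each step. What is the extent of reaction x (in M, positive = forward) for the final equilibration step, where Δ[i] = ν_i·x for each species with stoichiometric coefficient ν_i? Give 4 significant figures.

Q₀ = 2.7225e-05 vs Keq = 0.004244 ⇒ Q<K, forward
Step 1:
                    D           C           L           X
  I           0.05656      0.7425     0.04598     0.03931
  C          -0.03051     0.06101     0.03051     0.09152
  E           0.02605      0.8035     0.07649      0.1308
  solve Keq expr → x = 0.03051; check Q = 0.004244
Then add 0.03878 M of X.
Step 2:
                    D           C           L           X
  I           0.02605      0.8035     0.07649      0.1696
  C           0.00712    -0.01424    -0.00712    -0.02136
  E           0.03317      0.7893     0.06937      0.1482
  solve Keq expr → x = -0.00712; check Q = 0.004244

x = -0.00712 M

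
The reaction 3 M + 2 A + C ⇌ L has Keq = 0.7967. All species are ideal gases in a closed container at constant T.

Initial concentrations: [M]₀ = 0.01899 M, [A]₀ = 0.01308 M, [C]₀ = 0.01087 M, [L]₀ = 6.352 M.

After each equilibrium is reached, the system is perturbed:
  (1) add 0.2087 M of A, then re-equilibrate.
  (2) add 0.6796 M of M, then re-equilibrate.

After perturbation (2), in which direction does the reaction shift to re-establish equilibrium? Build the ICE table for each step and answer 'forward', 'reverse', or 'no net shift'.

Direction: forward

Q₀ = 4.9876e+11 vs Keq = 0.7967 ⇒ Q>K, reverse
Step 1:
                  M         A         C         L
  init      0.01899   0.01308   0.01087     6.352
  Δ           1.888     1.259    0.6294   -0.6294
  eq          1.907     1.272    0.6402     5.723
  solve Keq expr → x = -0.6294; check Q = 0.7967
Then add 0.2087 M of A.
Step 2:
                  M         A         C         L
  init        1.907     1.481    0.6402     5.723
  Δ        -0.09716  -0.06477  -0.03239   0.03239
  eq           1.81     1.416    0.6079     5.755
  solve Keq expr → x = 0.03239; check Q = 0.7967
Then add 0.6796 M of M.
Step 3:
                  M         A         C         L
  init         2.49     1.416    0.6079     5.755
  Δ         -0.3218   -0.2145   -0.1073    0.1073
  eq          2.168     1.201    0.5006     5.862
  solve Keq expr → x = 0.1073; check Q = 0.7967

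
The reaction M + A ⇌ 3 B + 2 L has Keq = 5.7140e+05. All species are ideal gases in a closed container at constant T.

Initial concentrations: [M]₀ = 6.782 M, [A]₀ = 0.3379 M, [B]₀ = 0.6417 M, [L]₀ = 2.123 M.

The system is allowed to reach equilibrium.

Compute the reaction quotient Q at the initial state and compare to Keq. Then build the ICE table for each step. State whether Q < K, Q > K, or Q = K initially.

Q₀ = 0.5197; Q < K (proceeds forward)

Q₀ = 0.5197 vs Keq = 5.7140e+05 ⇒ Q<K, forward
Step 1:
                    M           A           B           L
  I             6.782      0.3379      0.6417       2.123
  C           -0.3379     -0.3379       1.014      0.6758
  E             6.444  9.6499e-06       1.655       2.799
  solve Keq expr → x = 0.3379; check Q = 5.7140e+05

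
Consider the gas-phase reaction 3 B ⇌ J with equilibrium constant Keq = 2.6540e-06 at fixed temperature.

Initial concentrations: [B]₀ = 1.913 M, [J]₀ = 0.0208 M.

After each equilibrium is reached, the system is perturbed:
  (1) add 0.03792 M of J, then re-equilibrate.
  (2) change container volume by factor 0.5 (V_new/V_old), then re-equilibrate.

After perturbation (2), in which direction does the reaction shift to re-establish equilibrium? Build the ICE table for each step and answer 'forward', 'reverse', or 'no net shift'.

Direction: forward

Q₀ = 0.002971 vs Keq = 2.6540e-06 ⇒ Q>K, reverse
Step 1:
                   B          J
  Initial      1.913     0.0208
  Change     0.06234   -0.02078
  Equil        1.975 2.0456e-05
  solve Keq expr → x = -0.02078; check Q = 2.6540e-06
Then add 0.03792 M of J.
Step 2:
                   B          J
  Initial      1.975    0.03794
  Change      0.1137   -0.03792
  Equil        2.089 2.4198e-05
  solve Keq expr → x = -0.03792; check Q = 2.6540e-06
Then change container volume by factor 0.5 (V_new/V_old).
Step 3:
                   B          J
  Initial      4.178 4.8395e-05
  Change  -4.3537e-04 1.4512e-04
  Equil        4.178 1.9352e-04
  solve Keq expr → x = 1.4512e-04; check Q = 2.6540e-06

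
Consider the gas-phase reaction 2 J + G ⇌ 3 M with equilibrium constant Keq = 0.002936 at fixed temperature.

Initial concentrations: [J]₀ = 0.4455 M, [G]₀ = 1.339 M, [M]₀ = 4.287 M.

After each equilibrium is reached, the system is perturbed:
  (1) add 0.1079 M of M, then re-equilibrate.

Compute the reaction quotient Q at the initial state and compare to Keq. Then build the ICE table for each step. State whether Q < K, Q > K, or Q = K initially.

Q₀ = 296.5 vs Keq = 0.002936 ⇒ Q>K, reverse
Step 1:
                  J         G         M
  init       0.4455     1.339     4.287
  Δ           2.582     1.291    -3.873
  eq          3.028      2.63    0.4137
  solve Keq expr → x = -1.291; check Q = 0.002936
Then add 0.1079 M of M.
Step 2:
                  J         G         M
  init        3.028      2.63    0.5216
  Δ         0.06672   0.03336   -0.1001
  eq          3.094     2.663    0.4215
  solve Keq expr → x = -0.03336; check Q = 0.002936

Q₀ = 296.5; Q > K (proceeds reverse)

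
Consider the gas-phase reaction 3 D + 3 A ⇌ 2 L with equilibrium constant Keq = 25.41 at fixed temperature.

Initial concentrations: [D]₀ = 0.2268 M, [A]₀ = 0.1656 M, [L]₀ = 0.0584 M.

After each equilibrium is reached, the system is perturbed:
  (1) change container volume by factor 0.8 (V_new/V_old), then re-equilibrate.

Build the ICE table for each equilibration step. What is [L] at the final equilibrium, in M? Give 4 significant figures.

Q₀ = 64.37 vs Keq = 25.41 ⇒ Q>K, reverse
Step 1:
                   D          A          L
  init        0.2268     0.1656     0.0584
  Δ          0.01679    0.01679   -0.01119
  eq          0.2436     0.1824    0.04721
  solve Keq expr → x = -0.005597; check Q = 25.41
Then change container volume by factor 0.8 (V_new/V_old).
Step 2:
                   D          A          L
  init        0.3045      0.228    0.05901
  Δ         -0.02014   -0.02014    0.01342
  eq          0.2844     0.2079    0.07243
  solve Keq expr → x = 0.006712; check Q = 25.41

[L]_eq = 0.07243 M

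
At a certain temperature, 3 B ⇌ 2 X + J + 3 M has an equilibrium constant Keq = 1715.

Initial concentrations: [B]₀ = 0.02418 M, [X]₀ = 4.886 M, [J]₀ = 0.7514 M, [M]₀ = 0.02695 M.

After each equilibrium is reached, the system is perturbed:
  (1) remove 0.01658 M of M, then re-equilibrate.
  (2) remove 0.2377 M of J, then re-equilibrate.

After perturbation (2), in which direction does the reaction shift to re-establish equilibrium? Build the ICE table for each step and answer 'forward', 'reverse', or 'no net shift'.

Direction: forward

Q₀ = 24.84 vs Keq = 1715 ⇒ Q<K, forward
Step 1:
                  B         X         J         M
  Initial   0.02418     4.886    0.7514   0.02695
  Change   -0.01498  0.009985  0.004993   0.01498
  Equil    0.009202     4.896    0.7564   0.04193
  solve Keq expr → x = 0.004993; check Q = 1715
Then remove 0.01658 M of M.
Step 2:
                  B         X         J         M
  Initial  0.009202     4.896    0.7564   0.02535
  Change   -0.00298  0.001987 9.9346e-04   0.00298
  Equil    0.006222     4.898    0.7574   0.02833
  solve Keq expr → x = 9.9346e-04; check Q = 1715
Then remove 0.2377 M of J.
Step 3:
                  B         X         J         M
  Initial  0.006222     4.898    0.5197   0.02833
  Change  -6.1409e-04 4.0939e-04 2.0470e-04 6.1409e-04
  Equil    0.005608     4.898    0.5199   0.02894
  solve Keq expr → x = 2.0470e-04; check Q = 1715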